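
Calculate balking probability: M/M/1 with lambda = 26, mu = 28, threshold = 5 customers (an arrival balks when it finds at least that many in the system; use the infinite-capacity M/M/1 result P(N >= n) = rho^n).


P(N >= 5) = rho^5 = (26/28)^5 = 0.6904

0.6904


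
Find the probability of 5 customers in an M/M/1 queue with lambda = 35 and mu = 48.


rho = 35/48; P(n) = (1-rho)*rho^n = (1-35/48)*(35/48)^5 = 0.0558

0.0558


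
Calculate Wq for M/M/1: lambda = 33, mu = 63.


rho = 33/63; Wq = rho/(mu - lambda) = 0.0175 hours

0.0175 hours


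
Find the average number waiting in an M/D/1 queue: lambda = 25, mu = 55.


M/D/1: Lq = rho^2 / (2*(1-rho)) where rho = 25/55; Lq = 0.19

0.19


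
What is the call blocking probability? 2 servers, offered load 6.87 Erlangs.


B(N,A) = (A^N/N!) / sum(A^k/k!, k=0..N) with N=2, A=6.87 = 0.7499

0.7499


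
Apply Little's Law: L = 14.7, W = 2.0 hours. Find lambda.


lambda = L / W = 14.7 / 2.0 = 7.35 per hour

7.35 per hour


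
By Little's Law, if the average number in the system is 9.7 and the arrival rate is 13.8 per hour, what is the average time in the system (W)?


W = L / lambda = 9.7 / 13.8 = 0.7029 hours

0.7029 hours


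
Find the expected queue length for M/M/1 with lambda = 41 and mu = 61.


rho = 41/61; Lq = rho^2/(1-rho) = 1.38

1.38


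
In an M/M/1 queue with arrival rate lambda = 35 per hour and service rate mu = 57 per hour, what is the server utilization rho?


rho = lambda/mu = 35/57 = 0.614

0.614


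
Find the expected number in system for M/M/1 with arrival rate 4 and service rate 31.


rho = 4/31; L = rho/(1-rho) = 0.15

0.15


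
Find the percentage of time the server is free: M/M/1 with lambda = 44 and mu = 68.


Idle fraction = (1 - rho) * 100 = (1 - 44/68) * 100 = 35.3%

35.3%


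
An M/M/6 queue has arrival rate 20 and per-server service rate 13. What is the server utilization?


rho = lambda/(c*mu) = 20/(6*13) = 0.2564

0.2564


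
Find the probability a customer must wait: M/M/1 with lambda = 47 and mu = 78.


P(wait) = rho = lambda/mu = 47/78 = 0.6026

0.6026


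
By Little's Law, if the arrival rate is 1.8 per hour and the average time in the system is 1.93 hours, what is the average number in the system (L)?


L = lambda * W = 1.8 * 1.93 = 3.47

3.47


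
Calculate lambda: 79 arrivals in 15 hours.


lambda = total arrivals / time = 79 / 15 = 5.27 per hour

5.27 per hour


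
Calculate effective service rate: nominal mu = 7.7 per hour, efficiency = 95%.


Effective rate = mu * efficiency = 7.7 * 0.95 = 7.32 per hour

7.32 per hour


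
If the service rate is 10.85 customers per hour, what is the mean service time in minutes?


Mean service time = 60/mu = 60/10.85 = 5.53 minutes

5.53 minutes


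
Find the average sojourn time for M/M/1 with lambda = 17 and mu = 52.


W = 1/(mu - lambda) = 1/(52 - 17) = 0.0286 hours

0.0286 hours


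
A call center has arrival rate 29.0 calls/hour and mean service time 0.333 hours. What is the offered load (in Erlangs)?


Offered load a = lambda * E[S] = 29.0 * 0.333 = 9.66 Erlangs

9.66 Erlangs


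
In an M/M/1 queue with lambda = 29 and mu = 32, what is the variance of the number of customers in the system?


rho = 29/32; Var(N) = rho/(1-rho)^2 = 103.11

103.11


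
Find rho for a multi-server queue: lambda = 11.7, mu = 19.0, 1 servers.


rho = lambda / (c * mu) = 11.7 / (1 * 19.0) = 0.6158

0.6158


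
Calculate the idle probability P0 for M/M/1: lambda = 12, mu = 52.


P0 = 1 - rho = 1 - 12/52 = 0.7692

0.7692


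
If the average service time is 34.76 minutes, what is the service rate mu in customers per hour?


mu = 60 / avg_service_time = 60 / 34.76 = 1.73 per hour

1.73 per hour


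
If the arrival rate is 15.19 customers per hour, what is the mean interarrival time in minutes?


Mean interarrival time = 60/lambda = 60/15.19 = 3.95 minutes

3.95 minutes


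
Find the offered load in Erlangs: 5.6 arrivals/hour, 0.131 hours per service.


Offered load a = lambda * E[S] = 5.6 * 0.131 = 0.73 Erlangs

0.73 Erlangs


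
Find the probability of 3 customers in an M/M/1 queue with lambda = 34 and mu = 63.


rho = 34/63; P(n) = (1-rho)*rho^n = (1-34/63)*(34/63)^3 = 0.0724

0.0724


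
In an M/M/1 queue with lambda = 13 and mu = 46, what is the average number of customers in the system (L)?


rho = 13/46; L = rho/(1-rho) = 0.39

0.39


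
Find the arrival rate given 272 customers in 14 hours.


lambda = total arrivals / time = 272 / 14 = 19.43 per hour

19.43 per hour


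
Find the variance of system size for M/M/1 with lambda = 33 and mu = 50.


rho = 33/50; Var(N) = rho/(1-rho)^2 = 5.71

5.71


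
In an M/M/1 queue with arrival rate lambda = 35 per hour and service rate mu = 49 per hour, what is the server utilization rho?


rho = lambda/mu = 35/49 = 0.7143

0.7143


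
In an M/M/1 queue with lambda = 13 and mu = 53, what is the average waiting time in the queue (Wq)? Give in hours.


rho = 13/53; Wq = rho/(mu - lambda) = 0.0061 hours

0.0061 hours


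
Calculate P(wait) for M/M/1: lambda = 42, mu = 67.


P(wait) = rho = lambda/mu = 42/67 = 0.6269

0.6269


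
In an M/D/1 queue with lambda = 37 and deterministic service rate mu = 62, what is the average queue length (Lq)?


M/D/1: Lq = rho^2 / (2*(1-rho)) where rho = 37/62; Lq = 0.44

0.44


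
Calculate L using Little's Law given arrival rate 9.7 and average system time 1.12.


L = lambda * W = 9.7 * 1.12 = 10.86

10.86


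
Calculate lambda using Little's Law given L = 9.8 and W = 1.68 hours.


lambda = L / W = 9.8 / 1.68 = 5.83 per hour

5.83 per hour


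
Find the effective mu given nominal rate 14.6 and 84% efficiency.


Effective rate = mu * efficiency = 14.6 * 0.84 = 12.26 per hour

12.26 per hour


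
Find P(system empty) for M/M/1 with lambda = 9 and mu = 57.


P0 = 1 - rho = 1 - 9/57 = 0.8421

0.8421


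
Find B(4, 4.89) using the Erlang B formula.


B(N,A) = (A^N/N!) / sum(A^k/k!, k=0..N) with N=4, A=4.89 = 0.3896

0.3896


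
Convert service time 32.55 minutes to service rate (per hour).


mu = 60 / avg_service_time = 60 / 32.55 = 1.84 per hour

1.84 per hour


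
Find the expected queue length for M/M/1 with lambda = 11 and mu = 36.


rho = 11/36; Lq = rho^2/(1-rho) = 0.13

0.13


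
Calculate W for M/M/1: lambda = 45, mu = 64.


W = 1/(mu - lambda) = 1/(64 - 45) = 0.0526 hours

0.0526 hours


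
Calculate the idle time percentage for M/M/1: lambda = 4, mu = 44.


Idle fraction = (1 - rho) * 100 = (1 - 4/44) * 100 = 90.9%

90.9%


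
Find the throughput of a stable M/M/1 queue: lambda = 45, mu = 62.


For a stable queue (lambda < mu), throughput = lambda = 45 per hour

45 per hour


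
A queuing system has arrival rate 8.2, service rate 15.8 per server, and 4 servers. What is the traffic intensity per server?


rho = lambda / (c * mu) = 8.2 / (4 * 15.8) = 0.1297

0.1297


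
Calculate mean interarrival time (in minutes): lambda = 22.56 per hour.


Mean interarrival time = 60/lambda = 60/22.56 = 2.66 minutes

2.66 minutes


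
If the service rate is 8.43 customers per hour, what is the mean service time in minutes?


Mean service time = 60/mu = 60/8.43 = 7.12 minutes

7.12 minutes


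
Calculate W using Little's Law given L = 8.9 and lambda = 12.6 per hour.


W = L / lambda = 8.9 / 12.6 = 0.7063 hours

0.7063 hours


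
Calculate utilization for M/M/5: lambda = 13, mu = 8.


rho = lambda/(c*mu) = 13/(5*8) = 0.325

0.325


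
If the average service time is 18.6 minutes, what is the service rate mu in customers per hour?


mu = 60 / avg_service_time = 60 / 18.6 = 3.23 per hour

3.23 per hour


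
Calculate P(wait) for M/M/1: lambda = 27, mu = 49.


P(wait) = rho = lambda/mu = 27/49 = 0.551

0.551


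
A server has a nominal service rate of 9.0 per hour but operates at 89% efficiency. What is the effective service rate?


Effective rate = mu * efficiency = 9.0 * 0.89 = 8.01 per hour

8.01 per hour


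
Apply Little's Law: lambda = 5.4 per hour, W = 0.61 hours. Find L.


L = lambda * W = 5.4 * 0.61 = 3.29

3.29


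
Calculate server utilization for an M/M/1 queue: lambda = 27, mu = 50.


rho = lambda/mu = 27/50 = 0.54

0.54


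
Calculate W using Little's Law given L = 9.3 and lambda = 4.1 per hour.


W = L / lambda = 9.3 / 4.1 = 2.2683 hours

2.2683 hours


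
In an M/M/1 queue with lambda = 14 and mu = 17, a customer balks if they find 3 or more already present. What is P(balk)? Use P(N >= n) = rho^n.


P(N >= 3) = rho^3 = (14/17)^3 = 0.5585

0.5585


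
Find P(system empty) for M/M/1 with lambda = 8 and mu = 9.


P0 = 1 - rho = 1 - 8/9 = 0.1111

0.1111


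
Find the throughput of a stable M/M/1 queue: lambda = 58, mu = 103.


For a stable queue (lambda < mu), throughput = lambda = 58 per hour

58 per hour


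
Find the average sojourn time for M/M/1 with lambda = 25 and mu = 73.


W = 1/(mu - lambda) = 1/(73 - 25) = 0.0208 hours

0.0208 hours


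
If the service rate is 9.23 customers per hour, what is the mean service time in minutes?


Mean service time = 60/mu = 60/9.23 = 6.5 minutes

6.5 minutes


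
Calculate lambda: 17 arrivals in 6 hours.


lambda = total arrivals / time = 17 / 6 = 2.83 per hour

2.83 per hour


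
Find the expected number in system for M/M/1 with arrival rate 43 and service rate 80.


rho = 43/80; L = rho/(1-rho) = 1.16

1.16


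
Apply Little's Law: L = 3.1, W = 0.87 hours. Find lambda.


lambda = L / W = 3.1 / 0.87 = 3.56 per hour

3.56 per hour


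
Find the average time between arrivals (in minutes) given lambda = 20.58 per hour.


Mean interarrival time = 60/lambda = 60/20.58 = 2.92 minutes

2.92 minutes


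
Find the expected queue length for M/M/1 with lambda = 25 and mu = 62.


rho = 25/62; Lq = rho^2/(1-rho) = 0.27

0.27


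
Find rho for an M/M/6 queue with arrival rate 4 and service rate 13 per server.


rho = lambda/(c*mu) = 4/(6*13) = 0.0513

0.0513


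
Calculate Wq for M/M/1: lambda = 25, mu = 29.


rho = 25/29; Wq = rho/(mu - lambda) = 0.2155 hours

0.2155 hours


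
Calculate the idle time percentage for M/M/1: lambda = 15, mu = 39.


Idle fraction = (1 - rho) * 100 = (1 - 15/39) * 100 = 61.5%

61.5%


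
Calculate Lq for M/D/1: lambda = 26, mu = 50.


M/D/1: Lq = rho^2 / (2*(1-rho)) where rho = 26/50; Lq = 0.28

0.28


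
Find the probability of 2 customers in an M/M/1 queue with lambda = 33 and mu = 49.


rho = 33/49; P(n) = (1-rho)*rho^n = (1-33/49)*(33/49)^2 = 0.1481

0.1481


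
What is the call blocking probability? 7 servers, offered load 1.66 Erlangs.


B(N,A) = (A^N/N!) / sum(A^k/k!, k=0..N) with N=7, A=1.66 = 0.0013

0.0013


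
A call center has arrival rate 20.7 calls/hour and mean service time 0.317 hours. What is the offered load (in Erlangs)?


Offered load a = lambda * E[S] = 20.7 * 0.317 = 6.56 Erlangs

6.56 Erlangs


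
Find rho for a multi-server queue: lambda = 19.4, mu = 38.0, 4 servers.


rho = lambda / (c * mu) = 19.4 / (4 * 38.0) = 0.1276

0.1276


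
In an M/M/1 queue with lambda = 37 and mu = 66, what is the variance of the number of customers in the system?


rho = 37/66; Var(N) = rho/(1-rho)^2 = 2.9

2.9


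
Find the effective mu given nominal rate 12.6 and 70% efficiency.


Effective rate = mu * efficiency = 12.6 * 0.7 = 8.82 per hour

8.82 per hour


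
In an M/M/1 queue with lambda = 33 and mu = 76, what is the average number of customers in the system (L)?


rho = 33/76; L = rho/(1-rho) = 0.77

0.77


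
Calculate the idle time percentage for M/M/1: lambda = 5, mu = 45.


Idle fraction = (1 - rho) * 100 = (1 - 5/45) * 100 = 88.9%

88.9%


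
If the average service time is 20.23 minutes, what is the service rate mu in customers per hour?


mu = 60 / avg_service_time = 60 / 20.23 = 2.97 per hour

2.97 per hour


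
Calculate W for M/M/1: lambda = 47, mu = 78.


W = 1/(mu - lambda) = 1/(78 - 47) = 0.0323 hours

0.0323 hours


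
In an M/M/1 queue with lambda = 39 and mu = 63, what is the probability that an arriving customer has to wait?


P(wait) = rho = lambda/mu = 39/63 = 0.619

0.619


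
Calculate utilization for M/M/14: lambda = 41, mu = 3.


rho = lambda/(c*mu) = 41/(14*3) = 0.9762

0.9762


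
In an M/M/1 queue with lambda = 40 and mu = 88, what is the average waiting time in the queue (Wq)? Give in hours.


rho = 40/88; Wq = rho/(mu - lambda) = 0.0095 hours

0.0095 hours


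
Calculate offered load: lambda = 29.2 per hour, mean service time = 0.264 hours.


Offered load a = lambda * E[S] = 29.2 * 0.264 = 7.71 Erlangs

7.71 Erlangs


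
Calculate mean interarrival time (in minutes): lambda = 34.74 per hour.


Mean interarrival time = 60/lambda = 60/34.74 = 1.73 minutes

1.73 minutes


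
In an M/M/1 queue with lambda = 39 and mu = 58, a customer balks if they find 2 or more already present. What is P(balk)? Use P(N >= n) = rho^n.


P(N >= 2) = rho^2 = (39/58)^2 = 0.4521

0.4521


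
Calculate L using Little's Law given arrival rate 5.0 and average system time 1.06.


L = lambda * W = 5.0 * 1.06 = 5.3

5.3


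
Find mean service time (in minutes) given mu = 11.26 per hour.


Mean service time = 60/mu = 60/11.26 = 5.33 minutes

5.33 minutes


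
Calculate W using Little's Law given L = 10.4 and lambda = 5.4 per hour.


W = L / lambda = 10.4 / 5.4 = 1.9259 hours

1.9259 hours


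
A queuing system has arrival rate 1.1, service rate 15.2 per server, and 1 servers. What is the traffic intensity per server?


rho = lambda / (c * mu) = 1.1 / (1 * 15.2) = 0.0724

0.0724


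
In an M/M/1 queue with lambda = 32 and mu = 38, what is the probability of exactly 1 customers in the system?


rho = 32/38; P(n) = (1-rho)*rho^n = (1-32/38)*(32/38)^1 = 0.133

0.133


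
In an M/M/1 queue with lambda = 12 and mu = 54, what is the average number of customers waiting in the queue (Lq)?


rho = 12/54; Lq = rho^2/(1-rho) = 0.06

0.06


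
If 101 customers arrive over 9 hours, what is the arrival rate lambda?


lambda = total arrivals / time = 101 / 9 = 11.22 per hour

11.22 per hour


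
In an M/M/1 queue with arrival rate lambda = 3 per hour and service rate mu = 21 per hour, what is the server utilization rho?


rho = lambda/mu = 3/21 = 0.1429

0.1429


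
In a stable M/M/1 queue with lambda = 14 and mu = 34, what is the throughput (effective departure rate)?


For a stable queue (lambda < mu), throughput = lambda = 14 per hour

14 per hour


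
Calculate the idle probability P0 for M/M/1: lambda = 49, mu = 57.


P0 = 1 - rho = 1 - 49/57 = 0.1404

0.1404


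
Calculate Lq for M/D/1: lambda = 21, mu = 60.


M/D/1: Lq = rho^2 / (2*(1-rho)) where rho = 21/60; Lq = 0.09

0.09


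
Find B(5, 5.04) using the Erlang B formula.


B(N,A) = (A^N/N!) / sum(A^k/k!, k=0..N) with N=5, A=5.04 = 0.2881

0.2881


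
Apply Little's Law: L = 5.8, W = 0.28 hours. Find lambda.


lambda = L / W = 5.8 / 0.28 = 20.71 per hour

20.71 per hour


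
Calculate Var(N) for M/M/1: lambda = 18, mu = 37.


rho = 18/37; Var(N) = rho/(1-rho)^2 = 1.84

1.84


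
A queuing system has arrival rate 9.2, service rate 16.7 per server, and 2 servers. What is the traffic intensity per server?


rho = lambda / (c * mu) = 9.2 / (2 * 16.7) = 0.2754

0.2754


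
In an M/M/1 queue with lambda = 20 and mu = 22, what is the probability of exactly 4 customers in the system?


rho = 20/22; P(n) = (1-rho)*rho^n = (1-20/22)*(20/22)^4 = 0.0621

0.0621


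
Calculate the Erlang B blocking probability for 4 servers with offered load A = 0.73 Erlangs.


B(N,A) = (A^N/N!) / sum(A^k/k!, k=0..N) with N=4, A=0.73 = 0.0057

0.0057


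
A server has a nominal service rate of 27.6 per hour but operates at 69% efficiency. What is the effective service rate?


Effective rate = mu * efficiency = 27.6 * 0.69 = 19.04 per hour

19.04 per hour


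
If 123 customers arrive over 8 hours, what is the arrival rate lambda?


lambda = total arrivals / time = 123 / 8 = 15.38 per hour

15.38 per hour


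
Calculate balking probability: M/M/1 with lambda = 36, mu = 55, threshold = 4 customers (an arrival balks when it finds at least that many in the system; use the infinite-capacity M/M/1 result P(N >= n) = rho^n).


P(N >= 4) = rho^4 = (36/55)^4 = 0.1836

0.1836


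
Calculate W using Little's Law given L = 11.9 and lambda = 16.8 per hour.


W = L / lambda = 11.9 / 16.8 = 0.7083 hours

0.7083 hours


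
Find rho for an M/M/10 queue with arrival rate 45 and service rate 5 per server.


rho = lambda/(c*mu) = 45/(10*5) = 0.9

0.9


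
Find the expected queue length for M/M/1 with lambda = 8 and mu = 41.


rho = 8/41; Lq = rho^2/(1-rho) = 0.05

0.05


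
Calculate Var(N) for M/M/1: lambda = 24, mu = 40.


rho = 24/40; Var(N) = rho/(1-rho)^2 = 3.75

3.75


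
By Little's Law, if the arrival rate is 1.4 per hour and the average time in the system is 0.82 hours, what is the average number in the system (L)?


L = lambda * W = 1.4 * 0.82 = 1.15

1.15


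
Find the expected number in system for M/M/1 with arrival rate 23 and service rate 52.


rho = 23/52; L = rho/(1-rho) = 0.79

0.79


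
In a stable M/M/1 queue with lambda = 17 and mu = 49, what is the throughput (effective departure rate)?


For a stable queue (lambda < mu), throughput = lambda = 17 per hour

17 per hour


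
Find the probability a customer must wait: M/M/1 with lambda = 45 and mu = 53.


P(wait) = rho = lambda/mu = 45/53 = 0.8491

0.8491


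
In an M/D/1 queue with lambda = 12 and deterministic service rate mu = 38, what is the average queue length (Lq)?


M/D/1: Lq = rho^2 / (2*(1-rho)) where rho = 12/38; Lq = 0.07

0.07


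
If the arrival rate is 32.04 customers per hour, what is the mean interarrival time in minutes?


Mean interarrival time = 60/lambda = 60/32.04 = 1.87 minutes

1.87 minutes


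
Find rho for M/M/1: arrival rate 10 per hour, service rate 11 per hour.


rho = lambda/mu = 10/11 = 0.9091

0.9091


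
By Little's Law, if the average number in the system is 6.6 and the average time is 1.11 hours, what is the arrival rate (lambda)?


lambda = L / W = 6.6 / 1.11 = 5.95 per hour

5.95 per hour


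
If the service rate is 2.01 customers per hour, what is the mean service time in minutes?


Mean service time = 60/mu = 60/2.01 = 29.85 minutes

29.85 minutes


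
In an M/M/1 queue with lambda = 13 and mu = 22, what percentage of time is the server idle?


Idle fraction = (1 - rho) * 100 = (1 - 13/22) * 100 = 40.9%

40.9%


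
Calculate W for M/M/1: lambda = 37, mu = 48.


W = 1/(mu - lambda) = 1/(48 - 37) = 0.0909 hours

0.0909 hours


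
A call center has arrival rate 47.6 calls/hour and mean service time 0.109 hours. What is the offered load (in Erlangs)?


Offered load a = lambda * E[S] = 47.6 * 0.109 = 5.19 Erlangs

5.19 Erlangs


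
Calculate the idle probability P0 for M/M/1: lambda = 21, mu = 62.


P0 = 1 - rho = 1 - 21/62 = 0.6613

0.6613


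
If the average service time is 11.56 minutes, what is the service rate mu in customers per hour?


mu = 60 / avg_service_time = 60 / 11.56 = 5.19 per hour

5.19 per hour


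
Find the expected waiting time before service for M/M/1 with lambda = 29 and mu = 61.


rho = 29/61; Wq = rho/(mu - lambda) = 0.0149 hours

0.0149 hours


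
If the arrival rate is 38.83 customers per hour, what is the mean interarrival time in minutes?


Mean interarrival time = 60/lambda = 60/38.83 = 1.55 minutes

1.55 minutes


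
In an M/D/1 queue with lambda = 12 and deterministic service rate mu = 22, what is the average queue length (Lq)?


M/D/1: Lq = rho^2 / (2*(1-rho)) where rho = 12/22; Lq = 0.33

0.33


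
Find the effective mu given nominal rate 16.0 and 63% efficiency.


Effective rate = mu * efficiency = 16.0 * 0.63 = 10.08 per hour

10.08 per hour


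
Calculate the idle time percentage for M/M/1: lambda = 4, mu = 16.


Idle fraction = (1 - rho) * 100 = (1 - 4/16) * 100 = 75.0%

75.0%


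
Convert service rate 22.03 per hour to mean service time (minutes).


Mean service time = 60/mu = 60/22.03 = 2.72 minutes

2.72 minutes


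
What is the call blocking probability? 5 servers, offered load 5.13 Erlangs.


B(N,A) = (A^N/N!) / sum(A^k/k!, k=0..N) with N=5, A=5.13 = 0.2953

0.2953


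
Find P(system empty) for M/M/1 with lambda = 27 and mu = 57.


P0 = 1 - rho = 1 - 27/57 = 0.5263

0.5263


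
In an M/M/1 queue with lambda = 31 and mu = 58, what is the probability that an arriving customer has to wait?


P(wait) = rho = lambda/mu = 31/58 = 0.5345

0.5345


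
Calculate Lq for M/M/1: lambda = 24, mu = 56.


rho = 24/56; Lq = rho^2/(1-rho) = 0.32

0.32


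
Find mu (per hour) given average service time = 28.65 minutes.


mu = 60 / avg_service_time = 60 / 28.65 = 2.09 per hour

2.09 per hour


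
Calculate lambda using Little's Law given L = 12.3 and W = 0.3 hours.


lambda = L / W = 12.3 / 0.3 = 41.0 per hour

41.0 per hour


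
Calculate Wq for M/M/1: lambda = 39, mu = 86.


rho = 39/86; Wq = rho/(mu - lambda) = 0.0096 hours

0.0096 hours


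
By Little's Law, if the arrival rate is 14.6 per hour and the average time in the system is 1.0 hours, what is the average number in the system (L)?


L = lambda * W = 14.6 * 1.0 = 14.6

14.6


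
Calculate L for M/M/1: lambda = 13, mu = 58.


rho = 13/58; L = rho/(1-rho) = 0.29

0.29


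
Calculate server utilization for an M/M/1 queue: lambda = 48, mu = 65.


rho = lambda/mu = 48/65 = 0.7385

0.7385


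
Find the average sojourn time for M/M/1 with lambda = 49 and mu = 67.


W = 1/(mu - lambda) = 1/(67 - 49) = 0.0556 hours

0.0556 hours


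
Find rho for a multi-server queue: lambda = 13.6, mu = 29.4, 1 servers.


rho = lambda / (c * mu) = 13.6 / (1 * 29.4) = 0.4626

0.4626


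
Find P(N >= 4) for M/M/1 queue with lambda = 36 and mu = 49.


P(N >= 4) = rho^4 = (36/49)^4 = 0.2914

0.2914


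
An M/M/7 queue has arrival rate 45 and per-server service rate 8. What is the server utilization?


rho = lambda/(c*mu) = 45/(7*8) = 0.8036

0.8036


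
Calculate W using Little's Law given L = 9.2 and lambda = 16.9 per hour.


W = L / lambda = 9.2 / 16.9 = 0.5444 hours

0.5444 hours


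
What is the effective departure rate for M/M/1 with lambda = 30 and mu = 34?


For a stable queue (lambda < mu), throughput = lambda = 30 per hour

30 per hour


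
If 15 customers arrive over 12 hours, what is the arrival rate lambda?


lambda = total arrivals / time = 15 / 12 = 1.25 per hour

1.25 per hour


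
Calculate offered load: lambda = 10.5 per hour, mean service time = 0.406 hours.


Offered load a = lambda * E[S] = 10.5 * 0.406 = 4.26 Erlangs

4.26 Erlangs


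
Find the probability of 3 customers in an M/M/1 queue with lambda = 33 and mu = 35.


rho = 33/35; P(n) = (1-rho)*rho^n = (1-33/35)*(33/35)^3 = 0.0479

0.0479


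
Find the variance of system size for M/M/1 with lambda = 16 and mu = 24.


rho = 16/24; Var(N) = rho/(1-rho)^2 = 6.0

6.0


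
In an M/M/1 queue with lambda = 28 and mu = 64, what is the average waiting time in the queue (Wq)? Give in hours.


rho = 28/64; Wq = rho/(mu - lambda) = 0.0122 hours

0.0122 hours


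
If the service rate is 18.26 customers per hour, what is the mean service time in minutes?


Mean service time = 60/mu = 60/18.26 = 3.29 minutes

3.29 minutes


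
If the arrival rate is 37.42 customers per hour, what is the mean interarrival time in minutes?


Mean interarrival time = 60/lambda = 60/37.42 = 1.6 minutes

1.6 minutes


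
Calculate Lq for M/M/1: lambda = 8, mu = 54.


rho = 8/54; Lq = rho^2/(1-rho) = 0.03

0.03


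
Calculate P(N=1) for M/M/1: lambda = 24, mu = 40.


rho = 24/40; P(n) = (1-rho)*rho^n = (1-24/40)*(24/40)^1 = 0.24

0.24


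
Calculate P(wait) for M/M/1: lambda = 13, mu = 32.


P(wait) = rho = lambda/mu = 13/32 = 0.4063

0.4063


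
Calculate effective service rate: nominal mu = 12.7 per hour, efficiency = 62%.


Effective rate = mu * efficiency = 12.7 * 0.62 = 7.87 per hour

7.87 per hour


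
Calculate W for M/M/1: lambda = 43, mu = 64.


W = 1/(mu - lambda) = 1/(64 - 43) = 0.0476 hours

0.0476 hours


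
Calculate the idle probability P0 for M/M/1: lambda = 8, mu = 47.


P0 = 1 - rho = 1 - 8/47 = 0.8298

0.8298


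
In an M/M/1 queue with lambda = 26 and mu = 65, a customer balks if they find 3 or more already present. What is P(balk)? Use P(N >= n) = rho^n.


P(N >= 3) = rho^3 = (26/65)^3 = 0.064

0.064


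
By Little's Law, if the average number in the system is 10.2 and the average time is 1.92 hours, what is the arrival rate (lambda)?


lambda = L / W = 10.2 / 1.92 = 5.31 per hour

5.31 per hour


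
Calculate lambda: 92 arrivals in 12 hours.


lambda = total arrivals / time = 92 / 12 = 7.67 per hour

7.67 per hour


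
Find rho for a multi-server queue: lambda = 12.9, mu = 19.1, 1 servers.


rho = lambda / (c * mu) = 12.9 / (1 * 19.1) = 0.6754

0.6754


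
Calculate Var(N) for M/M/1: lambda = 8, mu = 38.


rho = 8/38; Var(N) = rho/(1-rho)^2 = 0.34

0.34


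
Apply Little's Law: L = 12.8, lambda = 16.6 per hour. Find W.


W = L / lambda = 12.8 / 16.6 = 0.7711 hours

0.7711 hours


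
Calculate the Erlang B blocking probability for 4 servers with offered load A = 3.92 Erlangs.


B(N,A) = (A^N/N!) / sum(A^k/k!, k=0..N) with N=4, A=3.92 = 0.3029

0.3029


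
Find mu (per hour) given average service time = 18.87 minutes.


mu = 60 / avg_service_time = 60 / 18.87 = 3.18 per hour

3.18 per hour


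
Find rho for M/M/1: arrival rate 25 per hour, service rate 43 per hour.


rho = lambda/mu = 25/43 = 0.5814

0.5814


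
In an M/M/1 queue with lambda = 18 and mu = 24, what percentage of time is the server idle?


Idle fraction = (1 - rho) * 100 = (1 - 18/24) * 100 = 25.0%

25.0%


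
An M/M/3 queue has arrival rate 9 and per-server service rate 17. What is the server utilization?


rho = lambda/(c*mu) = 9/(3*17) = 0.1765

0.1765


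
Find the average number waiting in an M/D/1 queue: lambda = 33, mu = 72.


M/D/1: Lq = rho^2 / (2*(1-rho)) where rho = 33/72; Lq = 0.19

0.19


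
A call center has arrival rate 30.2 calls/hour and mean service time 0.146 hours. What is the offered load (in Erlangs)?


Offered load a = lambda * E[S] = 30.2 * 0.146 = 4.41 Erlangs

4.41 Erlangs


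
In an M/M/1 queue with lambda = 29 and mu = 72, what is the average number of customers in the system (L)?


rho = 29/72; L = rho/(1-rho) = 0.67

0.67


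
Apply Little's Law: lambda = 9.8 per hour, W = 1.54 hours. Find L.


L = lambda * W = 9.8 * 1.54 = 15.09

15.09


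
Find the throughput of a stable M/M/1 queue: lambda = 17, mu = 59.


For a stable queue (lambda < mu), throughput = lambda = 17 per hour

17 per hour


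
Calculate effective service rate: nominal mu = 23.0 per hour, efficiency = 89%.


Effective rate = mu * efficiency = 23.0 * 0.89 = 20.47 per hour

20.47 per hour


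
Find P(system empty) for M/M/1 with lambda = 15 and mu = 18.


P0 = 1 - rho = 1 - 15/18 = 0.1667

0.1667


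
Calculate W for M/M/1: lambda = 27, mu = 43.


W = 1/(mu - lambda) = 1/(43 - 27) = 0.0625 hours

0.0625 hours


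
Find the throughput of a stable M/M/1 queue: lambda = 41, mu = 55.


For a stable queue (lambda < mu), throughput = lambda = 41 per hour

41 per hour


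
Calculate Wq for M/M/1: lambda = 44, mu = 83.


rho = 44/83; Wq = rho/(mu - lambda) = 0.0136 hours

0.0136 hours


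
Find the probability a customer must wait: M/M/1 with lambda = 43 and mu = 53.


P(wait) = rho = lambda/mu = 43/53 = 0.8113

0.8113


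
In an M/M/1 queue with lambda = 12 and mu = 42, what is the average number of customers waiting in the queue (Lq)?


rho = 12/42; Lq = rho^2/(1-rho) = 0.11

0.11


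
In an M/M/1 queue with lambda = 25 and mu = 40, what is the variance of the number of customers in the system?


rho = 25/40; Var(N) = rho/(1-rho)^2 = 4.44

4.44


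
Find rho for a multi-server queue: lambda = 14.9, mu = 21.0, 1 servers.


rho = lambda / (c * mu) = 14.9 / (1 * 21.0) = 0.7095

0.7095


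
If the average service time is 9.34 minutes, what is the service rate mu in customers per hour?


mu = 60 / avg_service_time = 60 / 9.34 = 6.42 per hour

6.42 per hour


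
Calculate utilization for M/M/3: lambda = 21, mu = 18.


rho = lambda/(c*mu) = 21/(3*18) = 0.3889

0.3889


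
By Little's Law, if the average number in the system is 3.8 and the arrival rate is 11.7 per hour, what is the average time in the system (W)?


W = L / lambda = 3.8 / 11.7 = 0.3248 hours

0.3248 hours


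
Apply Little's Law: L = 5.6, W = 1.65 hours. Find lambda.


lambda = L / W = 5.6 / 1.65 = 3.39 per hour

3.39 per hour


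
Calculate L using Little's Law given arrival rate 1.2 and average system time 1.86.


L = lambda * W = 1.2 * 1.86 = 2.23

2.23


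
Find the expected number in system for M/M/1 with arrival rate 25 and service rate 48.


rho = 25/48; L = rho/(1-rho) = 1.09

1.09


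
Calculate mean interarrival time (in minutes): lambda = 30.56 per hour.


Mean interarrival time = 60/lambda = 60/30.56 = 1.96 minutes

1.96 minutes


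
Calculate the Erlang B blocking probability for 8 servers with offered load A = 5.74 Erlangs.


B(N,A) = (A^N/N!) / sum(A^k/k!, k=0..N) with N=8, A=5.74 = 0.1076

0.1076


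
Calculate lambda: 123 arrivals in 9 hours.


lambda = total arrivals / time = 123 / 9 = 13.67 per hour

13.67 per hour


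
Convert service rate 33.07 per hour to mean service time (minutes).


Mean service time = 60/mu = 60/33.07 = 1.81 minutes

1.81 minutes


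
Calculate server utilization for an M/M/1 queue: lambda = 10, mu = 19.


rho = lambda/mu = 10/19 = 0.5263

0.5263


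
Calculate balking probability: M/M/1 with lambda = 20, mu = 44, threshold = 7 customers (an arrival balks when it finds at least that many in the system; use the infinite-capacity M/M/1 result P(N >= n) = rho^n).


P(N >= 7) = rho^7 = (20/44)^7 = 0.004

0.004


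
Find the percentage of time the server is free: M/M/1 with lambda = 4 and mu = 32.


Idle fraction = (1 - rho) * 100 = (1 - 4/32) * 100 = 87.5%

87.5%


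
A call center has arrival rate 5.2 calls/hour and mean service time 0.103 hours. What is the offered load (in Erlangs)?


Offered load a = lambda * E[S] = 5.2 * 0.103 = 0.54 Erlangs

0.54 Erlangs


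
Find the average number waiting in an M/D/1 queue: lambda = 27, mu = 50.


M/D/1: Lq = rho^2 / (2*(1-rho)) where rho = 27/50; Lq = 0.32

0.32


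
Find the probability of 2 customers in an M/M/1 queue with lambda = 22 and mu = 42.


rho = 22/42; P(n) = (1-rho)*rho^n = (1-22/42)*(22/42)^2 = 0.1307

0.1307


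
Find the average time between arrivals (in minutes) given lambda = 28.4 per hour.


Mean interarrival time = 60/lambda = 60/28.4 = 2.11 minutes

2.11 minutes


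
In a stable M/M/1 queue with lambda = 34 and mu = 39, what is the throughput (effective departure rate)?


For a stable queue (lambda < mu), throughput = lambda = 34 per hour

34 per hour


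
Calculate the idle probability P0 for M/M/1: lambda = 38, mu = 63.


P0 = 1 - rho = 1 - 38/63 = 0.3968

0.3968


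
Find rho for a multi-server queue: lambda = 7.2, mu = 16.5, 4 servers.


rho = lambda / (c * mu) = 7.2 / (4 * 16.5) = 0.1091

0.1091


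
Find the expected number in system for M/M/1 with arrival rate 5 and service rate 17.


rho = 5/17; L = rho/(1-rho) = 0.42

0.42


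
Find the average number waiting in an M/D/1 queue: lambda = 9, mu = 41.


M/D/1: Lq = rho^2 / (2*(1-rho)) where rho = 9/41; Lq = 0.03

0.03


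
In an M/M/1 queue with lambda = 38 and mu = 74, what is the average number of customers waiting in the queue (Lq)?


rho = 38/74; Lq = rho^2/(1-rho) = 0.54

0.54


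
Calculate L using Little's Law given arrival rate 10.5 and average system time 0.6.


L = lambda * W = 10.5 * 0.6 = 6.3

6.3


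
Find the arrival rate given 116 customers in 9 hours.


lambda = total arrivals / time = 116 / 9 = 12.89 per hour

12.89 per hour


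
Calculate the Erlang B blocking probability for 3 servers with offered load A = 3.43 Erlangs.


B(N,A) = (A^N/N!) / sum(A^k/k!, k=0..N) with N=3, A=3.43 = 0.3947

0.3947


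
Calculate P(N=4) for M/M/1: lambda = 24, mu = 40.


rho = 24/40; P(n) = (1-rho)*rho^n = (1-24/40)*(24/40)^4 = 0.0518

0.0518


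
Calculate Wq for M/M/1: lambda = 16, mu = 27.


rho = 16/27; Wq = rho/(mu - lambda) = 0.0539 hours

0.0539 hours


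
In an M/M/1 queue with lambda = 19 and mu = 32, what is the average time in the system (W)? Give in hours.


W = 1/(mu - lambda) = 1/(32 - 19) = 0.0769 hours

0.0769 hours


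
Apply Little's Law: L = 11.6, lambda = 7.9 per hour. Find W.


W = L / lambda = 11.6 / 7.9 = 1.4684 hours

1.4684 hours


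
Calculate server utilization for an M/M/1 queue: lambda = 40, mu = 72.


rho = lambda/mu = 40/72 = 0.5556

0.5556


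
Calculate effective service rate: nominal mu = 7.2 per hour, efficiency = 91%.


Effective rate = mu * efficiency = 7.2 * 0.91 = 6.55 per hour

6.55 per hour


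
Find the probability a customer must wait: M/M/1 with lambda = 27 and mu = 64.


P(wait) = rho = lambda/mu = 27/64 = 0.4219

0.4219


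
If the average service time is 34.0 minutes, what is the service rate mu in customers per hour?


mu = 60 / avg_service_time = 60 / 34.0 = 1.76 per hour

1.76 per hour


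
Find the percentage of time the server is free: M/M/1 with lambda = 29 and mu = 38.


Idle fraction = (1 - rho) * 100 = (1 - 29/38) * 100 = 23.7%

23.7%


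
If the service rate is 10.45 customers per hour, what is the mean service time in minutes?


Mean service time = 60/mu = 60/10.45 = 5.74 minutes

5.74 minutes


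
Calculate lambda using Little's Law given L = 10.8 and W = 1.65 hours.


lambda = L / W = 10.8 / 1.65 = 6.55 per hour

6.55 per hour


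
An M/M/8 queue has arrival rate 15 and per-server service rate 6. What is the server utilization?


rho = lambda/(c*mu) = 15/(8*6) = 0.3125

0.3125


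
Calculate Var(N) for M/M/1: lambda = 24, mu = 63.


rho = 24/63; Var(N) = rho/(1-rho)^2 = 0.99

0.99


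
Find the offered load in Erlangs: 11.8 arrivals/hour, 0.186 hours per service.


Offered load a = lambda * E[S] = 11.8 * 0.186 = 2.19 Erlangs

2.19 Erlangs


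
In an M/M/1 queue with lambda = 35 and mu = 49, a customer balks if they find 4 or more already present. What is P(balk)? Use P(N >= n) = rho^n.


P(N >= 4) = rho^4 = (35/49)^4 = 0.2603

0.2603


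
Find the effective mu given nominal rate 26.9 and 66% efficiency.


Effective rate = mu * efficiency = 26.9 * 0.66 = 17.75 per hour

17.75 per hour


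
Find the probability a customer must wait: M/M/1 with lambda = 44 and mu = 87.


P(wait) = rho = lambda/mu = 44/87 = 0.5057

0.5057


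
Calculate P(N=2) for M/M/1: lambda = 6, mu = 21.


rho = 6/21; P(n) = (1-rho)*rho^n = (1-6/21)*(6/21)^2 = 0.0583

0.0583


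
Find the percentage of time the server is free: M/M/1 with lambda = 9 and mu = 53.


Idle fraction = (1 - rho) * 100 = (1 - 9/53) * 100 = 83.0%

83.0%


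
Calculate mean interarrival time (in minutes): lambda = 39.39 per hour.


Mean interarrival time = 60/lambda = 60/39.39 = 1.52 minutes

1.52 minutes


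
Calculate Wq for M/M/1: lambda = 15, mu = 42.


rho = 15/42; Wq = rho/(mu - lambda) = 0.0132 hours

0.0132 hours


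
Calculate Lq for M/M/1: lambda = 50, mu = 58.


rho = 50/58; Lq = rho^2/(1-rho) = 5.39

5.39


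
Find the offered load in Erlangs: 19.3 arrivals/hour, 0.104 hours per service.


Offered load a = lambda * E[S] = 19.3 * 0.104 = 2.01 Erlangs

2.01 Erlangs


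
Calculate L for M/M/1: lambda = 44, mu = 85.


rho = 44/85; L = rho/(1-rho) = 1.07

1.07


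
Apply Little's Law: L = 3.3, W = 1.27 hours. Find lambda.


lambda = L / W = 3.3 / 1.27 = 2.6 per hour

2.6 per hour


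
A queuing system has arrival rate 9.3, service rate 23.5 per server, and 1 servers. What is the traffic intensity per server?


rho = lambda / (c * mu) = 9.3 / (1 * 23.5) = 0.3957

0.3957


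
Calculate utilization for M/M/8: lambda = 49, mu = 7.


rho = lambda/(c*mu) = 49/(8*7) = 0.875

0.875


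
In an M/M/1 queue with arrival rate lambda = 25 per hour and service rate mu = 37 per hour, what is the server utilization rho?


rho = lambda/mu = 25/37 = 0.6757

0.6757


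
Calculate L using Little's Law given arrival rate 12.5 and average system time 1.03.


L = lambda * W = 12.5 * 1.03 = 12.88

12.88


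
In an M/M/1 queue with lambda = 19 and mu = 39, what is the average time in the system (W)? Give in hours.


W = 1/(mu - lambda) = 1/(39 - 19) = 0.05 hours

0.05 hours


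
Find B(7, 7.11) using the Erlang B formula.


B(N,A) = (A^N/N!) / sum(A^k/k!, k=0..N) with N=7, A=7.11 = 0.2557

0.2557


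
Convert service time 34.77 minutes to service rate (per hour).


mu = 60 / avg_service_time = 60 / 34.77 = 1.73 per hour

1.73 per hour


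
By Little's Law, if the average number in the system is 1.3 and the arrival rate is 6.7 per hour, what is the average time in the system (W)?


W = L / lambda = 1.3 / 6.7 = 0.194 hours

0.194 hours


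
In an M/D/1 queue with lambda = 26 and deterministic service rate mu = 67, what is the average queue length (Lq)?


M/D/1: Lq = rho^2 / (2*(1-rho)) where rho = 26/67; Lq = 0.12

0.12


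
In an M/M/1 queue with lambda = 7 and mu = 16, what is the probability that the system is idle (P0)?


P0 = 1 - rho = 1 - 7/16 = 0.5625

0.5625


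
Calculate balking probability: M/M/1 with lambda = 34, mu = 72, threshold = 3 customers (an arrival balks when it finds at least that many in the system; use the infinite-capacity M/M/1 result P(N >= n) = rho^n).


P(N >= 3) = rho^3 = (34/72)^3 = 0.1053

0.1053


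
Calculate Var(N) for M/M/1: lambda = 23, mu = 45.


rho = 23/45; Var(N) = rho/(1-rho)^2 = 2.14

2.14


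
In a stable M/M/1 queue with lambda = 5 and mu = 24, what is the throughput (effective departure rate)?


For a stable queue (lambda < mu), throughput = lambda = 5 per hour

5 per hour


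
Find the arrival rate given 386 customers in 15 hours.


lambda = total arrivals / time = 386 / 15 = 25.73 per hour

25.73 per hour


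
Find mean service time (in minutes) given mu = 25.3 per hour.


Mean service time = 60/mu = 60/25.3 = 2.37 minutes

2.37 minutes


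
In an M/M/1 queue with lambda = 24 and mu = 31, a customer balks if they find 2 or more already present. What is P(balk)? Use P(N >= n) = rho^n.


P(N >= 2) = rho^2 = (24/31)^2 = 0.5994

0.5994


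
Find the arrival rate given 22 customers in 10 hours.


lambda = total arrivals / time = 22 / 10 = 2.2 per hour

2.2 per hour
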